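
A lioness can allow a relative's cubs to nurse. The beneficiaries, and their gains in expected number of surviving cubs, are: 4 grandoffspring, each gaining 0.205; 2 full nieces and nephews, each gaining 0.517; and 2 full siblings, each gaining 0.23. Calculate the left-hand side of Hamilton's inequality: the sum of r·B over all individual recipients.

0.6935

r to a grandoffspring = 0.25 (two parent–offspring links: r = (1/2)^2 = 1/4).
r to a full niece or nephew = 1/4 (full aunt/uncle↔niece/nephew: two paths of length 3 through the shared grandparent pair: r = 2·(1/2)^3 = 1/4).
r to a full sibling = 1/2 (full sibs share both parents — two paths of length 2: r = 2·(1/2)^2 = 1/2).
Summing one r·B term per recipient: 4·0.25·0.205 + 2·0.25·0.517 + 2·0.5·0.23 = 0.6935.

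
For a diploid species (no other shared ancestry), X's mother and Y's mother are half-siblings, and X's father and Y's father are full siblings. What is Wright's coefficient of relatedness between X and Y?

Wright's path rule: contributions from independent ancestry routes add.
X and Y are related in two ways: half first cousins through their mothers (r = 1/16) and first cousins through their fathers (r = 1/8).
r = 1/16 + 1/8 = 0.1875.

0.1875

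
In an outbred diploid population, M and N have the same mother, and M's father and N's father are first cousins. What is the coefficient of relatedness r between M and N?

0.28125

With two independent routes of shared ancestry, r is the sum of the two contributions.
M and N are related in two ways: half-sibs through their shared mother (r = 1/4) and second cousins through their fathers (r = 1/32).
r = 1/4 + 1/32 = 0.28125.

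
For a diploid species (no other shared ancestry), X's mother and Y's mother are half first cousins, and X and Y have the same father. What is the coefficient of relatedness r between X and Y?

0.265625

Wright's path rule: contributions from independent ancestry routes add.
X and Y are related in two ways: half second cousins through their mothers (r = 1/64) and half-sibs through their shared father (r = 1/4).
r = 1/64 + 1/4 = 17/64 = 0.265625.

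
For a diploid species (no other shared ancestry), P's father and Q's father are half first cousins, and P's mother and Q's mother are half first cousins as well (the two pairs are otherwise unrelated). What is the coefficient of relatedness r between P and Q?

Relatedness sums over independent paths through distinct common ancestors.
P and Q are related in two ways: half second cousins through their fathers (r = 1/64) and half second cousins through their mothers (r = 1/64).
r = 1/64 + 1/64 = 0.03125.

0.03125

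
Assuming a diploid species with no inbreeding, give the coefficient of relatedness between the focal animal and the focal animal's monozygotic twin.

1

Each parent–offspring link contributes a factor of 1/2, and independent paths through distinct common ancestors add.
Monozygotic twins share every allele identical by descent: r = 1.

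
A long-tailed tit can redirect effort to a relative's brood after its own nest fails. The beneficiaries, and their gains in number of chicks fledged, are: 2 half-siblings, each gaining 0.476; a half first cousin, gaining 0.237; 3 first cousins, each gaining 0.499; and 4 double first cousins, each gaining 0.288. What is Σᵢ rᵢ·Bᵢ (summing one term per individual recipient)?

0.7279375

r to a half-sibling = 0.25 (half-sibs share one parent — one path of length 2: r = (1/2)^2 = 1/4).
r to a half first cousin = 0.0625 (half first cousins share one grandparent — one path of length 4: r = (1/2)^4 = 1/16).
r to a first cousin = 1/8 (first cousins share one grandparent pair — two paths of length 4: r = 2·(1/2)^4 = 1/8).
r to a double first cousin = 0.25 (double first cousins share both grandparent pairs — four paths of length 4: r = 4·(1/2)^4 = 1/4).
Summing one r·B term per recipient: 2·0.25·0.476 + 1·0.0625·0.237 + 3·0.125·0.499 + 4·0.25·0.288 = 0.7279375.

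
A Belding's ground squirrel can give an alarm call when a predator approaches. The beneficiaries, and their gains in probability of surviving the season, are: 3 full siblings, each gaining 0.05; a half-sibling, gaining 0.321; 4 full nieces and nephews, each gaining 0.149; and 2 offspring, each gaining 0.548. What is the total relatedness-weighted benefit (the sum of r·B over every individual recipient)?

r to a full sibling = 1/2 (full sibs share both parents — two paths of length 2: r = 2·(1/2)^2 = 1/2).
r to a half-sibling = 0.25 (half-sibs share one parent — one path of length 2: r = (1/2)^2 = 1/4).
r to a full niece or nephew = 1/4 (full aunt/uncle↔niece/nephew: two paths of length 3 through the shared grandparent pair: r = 2·(1/2)^3 = 1/4).
r to an offspring = 1/2 (one parent–offspring link: r = (1/2)^1 = 1/2).
Summing one r·B term per recipient: 3·0.5·0.05 + 1·0.25·0.321 + 4·0.25·0.149 + 2·0.5·0.548 = 0.85225.

0.85225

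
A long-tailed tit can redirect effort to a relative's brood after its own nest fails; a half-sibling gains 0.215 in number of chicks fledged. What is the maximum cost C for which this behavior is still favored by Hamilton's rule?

r to a half-sibling = 0.25 (half-sibs share one parent — one path of length 2: r = (1/2)^2 = 1/4).
Hamilton's rule: n·r·B > C, so the trait is favored while C < n·r·B = 1·0.25·0.215 = 0.05375.

0.05375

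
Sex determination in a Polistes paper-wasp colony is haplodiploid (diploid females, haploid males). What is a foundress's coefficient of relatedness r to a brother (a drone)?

0.25

Her haploid brother carries none of their father's genes and a random half of their mother's genome; that half matches the maternal half of her own genome with probability 1/2: r = 1/2 · 1/2 = 1/4.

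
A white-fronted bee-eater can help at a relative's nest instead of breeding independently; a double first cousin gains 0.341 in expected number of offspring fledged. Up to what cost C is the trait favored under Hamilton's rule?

r to a double first cousin = 1/4 (double first cousins share both grandparent pairs — four paths of length 4: r = 4·(1/2)^4 = 1/4).
Hamilton's rule: n·r·B > C, so the trait is favored while C < n·r·B = 1·0.25·0.341 = 0.08525.

0.08525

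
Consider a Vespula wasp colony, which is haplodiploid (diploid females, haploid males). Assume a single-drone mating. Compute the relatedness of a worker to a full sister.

0.75

Haplodiploid full sisters inherit their father's entire haploid genome identically (contributing 1/2) and on average half of their mother's contribution (1/2 · 1/2 = 1/4); r = 1/2 + 1/4 = 3/4.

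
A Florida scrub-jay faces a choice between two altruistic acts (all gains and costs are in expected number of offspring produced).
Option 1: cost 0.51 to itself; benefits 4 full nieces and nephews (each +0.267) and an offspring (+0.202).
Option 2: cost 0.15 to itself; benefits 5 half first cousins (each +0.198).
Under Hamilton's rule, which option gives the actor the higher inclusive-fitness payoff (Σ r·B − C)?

Option 2

Option 1: r to a full niece or nephew = 0.25.
Option 1: r to an offspring = 0.5.
Option 1: Σ r·B − C = (4·0.25·0.267 + 1·0.5·0.202) − 0.51 = -0.142.
Option 2: r to a half first cousin = 0.0625.
Option 2: Σ r·B − C = (5·0.0625·0.198) − 0.15 = -0.088125.
Option 2 has the higher net inclusive-fitness payoff.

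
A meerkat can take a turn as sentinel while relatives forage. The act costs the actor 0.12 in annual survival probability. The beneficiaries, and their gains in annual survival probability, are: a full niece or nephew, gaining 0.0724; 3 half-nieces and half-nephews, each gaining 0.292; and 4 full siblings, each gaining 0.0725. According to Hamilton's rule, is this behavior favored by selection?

Hamilton's rule: the trait is favored when the sum of r·B over every recipient exceeds the actor's cost C.
r to a full niece or nephew = 1/4 (full aunt/uncle↔niece/nephew: two paths of length 3 through the shared grandparent pair: r = 2·(1/2)^3 = 1/4).
r to a half-niece or half-nephew = 1/8 (half-aunt/uncle↔niece/nephew: one path of length 3: r = (1/2)^3 = 1/8).
r to a full sibling = 0.5 (full sibs share both parents — two paths of length 2: r = 2·(1/2)^2 = 1/2).
Summing one r·B term per recipient: 1·0.25·0.0724 + 3·0.125·0.292 + 4·0.5·0.0725 = 0.2726.
0.2726 > 0.12: the indirect benefit exceeds the cost.

Yes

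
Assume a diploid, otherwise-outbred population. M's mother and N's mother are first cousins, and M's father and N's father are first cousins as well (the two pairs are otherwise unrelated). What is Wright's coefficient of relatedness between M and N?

0.0625

Independent pedigree routes through distinct common ancestors add.
M and N are related in two ways: second cousins through their mothers (r = 1/32) and second cousins through their fathers (r = 1/32).
r = 1/32 + 1/32 = 0.0625.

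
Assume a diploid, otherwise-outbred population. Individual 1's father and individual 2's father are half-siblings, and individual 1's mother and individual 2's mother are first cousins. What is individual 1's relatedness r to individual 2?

Wright's path rule: contributions from independent ancestry routes add.
Individual 1 and individual 2 are related in two ways: half first cousins through their fathers (r = 1/16) and second cousins through their mothers (r = 1/32).
r = 1/16 + 1/32 = 3/32 = 0.09375.

0.09375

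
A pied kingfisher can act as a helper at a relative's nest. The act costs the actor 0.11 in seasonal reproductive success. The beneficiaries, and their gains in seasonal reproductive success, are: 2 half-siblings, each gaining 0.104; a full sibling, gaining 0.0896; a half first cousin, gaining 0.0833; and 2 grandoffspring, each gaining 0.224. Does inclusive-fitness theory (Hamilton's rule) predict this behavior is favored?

Hamilton's rule: the trait is favored when the sum of r·B over every recipient exceeds the actor's cost C.
r to a half-sibling = 1/4 (half-sibs share one parent — one path of length 2: r = (1/2)^2 = 1/4).
r to a full sibling = 1/2 (full sibs share both parents — two paths of length 2: r = 2·(1/2)^2 = 1/2).
r to a half first cousin = 0.0625 (half first cousins share one grandparent — one path of length 4: r = (1/2)^4 = 1/16).
r to a grandoffspring = 1/4 (two parent–offspring links: r = (1/2)^2 = 1/4).
Summing one r·B term per recipient: 2·0.25·0.104 + 1·0.5·0.0896 + 1·0.0625·0.0833 + 2·0.25·0.224 = 0.21400625.
0.21400625 > 0.11: the indirect benefit exceeds the cost.

Yes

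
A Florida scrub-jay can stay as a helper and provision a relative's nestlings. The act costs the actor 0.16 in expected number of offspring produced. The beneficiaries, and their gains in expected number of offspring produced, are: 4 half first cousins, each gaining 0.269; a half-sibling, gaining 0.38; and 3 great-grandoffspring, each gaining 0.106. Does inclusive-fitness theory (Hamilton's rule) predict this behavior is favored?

Yes

Hamilton's rule: the trait is favored when the sum of r·B over every recipient exceeds the actor's cost C.
r to a half first cousin = 0.0625 (half first cousins share one grandparent — one path of length 4: r = (1/2)^4 = 1/16).
r to a half-sibling = 1/4 (half-sibs share one parent — one path of length 2: r = (1/2)^2 = 1/4).
r to a great-grandoffspring = 1/8 (three parent–offspring links: r = (1/2)^3 = 1/8).
Summing one r·B term per recipient: 4·0.0625·0.269 + 1·0.25·0.38 + 3·0.125·0.106 = 0.202.
0.202 > 0.16: the indirect benefit exceeds the cost.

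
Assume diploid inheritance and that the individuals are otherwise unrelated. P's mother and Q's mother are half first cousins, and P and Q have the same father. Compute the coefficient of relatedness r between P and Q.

Wright's path rule: contributions from independent ancestry routes add.
P and Q are related in two ways: half second cousins through their mothers (r = 1/64) and half-sibs through their shared father (r = 1/4).
r = 1/64 + 1/4 = 17/64 = 0.265625.

0.265625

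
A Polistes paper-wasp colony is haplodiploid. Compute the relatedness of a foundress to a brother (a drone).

Her haploid brother carries none of their father's genes and a random half of their mother's genome; that half matches the maternal half of her own genome with probability 1/2: r = 1/2 · 1/2 = 1/4.

0.25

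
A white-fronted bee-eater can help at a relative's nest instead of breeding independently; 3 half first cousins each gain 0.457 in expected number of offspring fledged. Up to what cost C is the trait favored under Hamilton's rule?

r to a half first cousin = 0.0625 (half first cousins share one grandparent — one path of length 4: r = (1/2)^4 = 1/16).
Hamilton's rule: n·r·B > C, so the trait is favored while C < n·r·B = 3·0.0625·0.457 = 0.0856875.

0.0856875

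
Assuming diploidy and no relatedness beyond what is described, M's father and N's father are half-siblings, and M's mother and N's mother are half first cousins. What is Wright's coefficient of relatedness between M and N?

0.078125

With two independent routes of shared ancestry, r is the sum of the two contributions.
M and N are related in two ways: half first cousins through their fathers (r = 1/16) and half second cousins through their mothers (r = 1/64).
r = 1/16 + 1/64 = 5/64 = 0.078125.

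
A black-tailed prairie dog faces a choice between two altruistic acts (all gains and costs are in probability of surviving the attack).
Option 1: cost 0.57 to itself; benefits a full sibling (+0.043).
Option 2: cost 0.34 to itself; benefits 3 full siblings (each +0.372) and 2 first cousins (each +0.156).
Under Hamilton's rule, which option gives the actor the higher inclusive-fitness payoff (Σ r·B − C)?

Option 2

Option 1: r to a full sibling = 0.5.
Option 1: Σ r·B − C = (1·0.5·0.043) − 0.57 = -0.5485.
Option 2: r to a full sibling = 0.5.
Option 2: r to a first cousin = 0.125.
Option 2: Σ r·B − C = (3·0.5·0.372 + 2·0.125·0.156) − 0.34 = 0.257.
Option 2 has the higher net inclusive-fitness payoff.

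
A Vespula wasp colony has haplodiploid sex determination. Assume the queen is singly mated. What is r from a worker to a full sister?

0.75

Haplodiploid full sisters inherit their father's entire haploid genome identically (contributing 1/2) and on average half of their mother's contribution (1/2 · 1/2 = 1/4); r = 1/2 + 1/4 = 3/4.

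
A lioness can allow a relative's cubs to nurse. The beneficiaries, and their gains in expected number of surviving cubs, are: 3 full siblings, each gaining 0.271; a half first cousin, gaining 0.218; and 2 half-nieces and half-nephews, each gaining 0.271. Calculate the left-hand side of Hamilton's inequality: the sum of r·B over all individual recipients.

r to a full sibling = 0.5 (full sibs share both parents — two paths of length 2: r = 2·(1/2)^2 = 1/2).
r to a half first cousin = 0.0625 (half first cousins share one grandparent — one path of length 4: r = (1/2)^4 = 1/16).
r to a half-niece or half-nephew = 0.125 (half-aunt/uncle↔niece/nephew: one path of length 3: r = (1/2)^3 = 1/8).
Summing one r·B term per recipient: 3·0.5·0.271 + 1·0.0625·0.218 + 2·0.125·0.271 = 0.487875.

0.487875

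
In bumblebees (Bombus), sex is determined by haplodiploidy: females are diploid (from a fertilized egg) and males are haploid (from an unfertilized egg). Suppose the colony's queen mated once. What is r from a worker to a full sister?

0.75

Haplodiploid full sisters inherit their father's entire haploid genome identically (contributing 1/2) and on average half of their mother's contribution (1/2 · 1/2 = 1/4); r = 1/2 + 1/4 = 3/4.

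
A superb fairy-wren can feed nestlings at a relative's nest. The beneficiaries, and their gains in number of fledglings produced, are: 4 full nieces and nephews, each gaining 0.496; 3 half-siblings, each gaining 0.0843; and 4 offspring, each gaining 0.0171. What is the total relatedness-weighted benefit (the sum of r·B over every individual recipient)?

r to a full niece or nephew = 0.25 (full aunt/uncle↔niece/nephew: two paths of length 3 through the shared grandparent pair: r = 2·(1/2)^3 = 1/4).
r to a half-sibling = 0.25 (half-sibs share one parent — one path of length 2: r = (1/2)^2 = 1/4).
r to an offspring = 0.5 (one parent–offspring link: r = (1/2)^1 = 1/2).
Summing one r·B term per recipient: 4·0.25·0.496 + 3·0.25·0.0843 + 4·0.5·0.0171 = 0.593425.

0.593425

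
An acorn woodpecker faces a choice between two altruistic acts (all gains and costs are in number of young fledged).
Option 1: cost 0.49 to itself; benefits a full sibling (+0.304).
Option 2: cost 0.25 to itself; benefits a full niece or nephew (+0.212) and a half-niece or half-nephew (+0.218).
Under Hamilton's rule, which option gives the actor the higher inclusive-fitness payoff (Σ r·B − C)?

Option 2

Option 1: r to a full sibling = 0.5.
Option 1: Σ r·B − C = (1·0.5·0.304) − 0.49 = -0.338.
Option 2: r to a full niece or nephew = 0.25.
Option 2: r to a half-niece or half-nephew = 0.125.
Option 2: Σ r·B − C = (1·0.25·0.212 + 1·0.125·0.218) − 0.25 = -0.16975.
Option 2 has the higher net inclusive-fitness payoff.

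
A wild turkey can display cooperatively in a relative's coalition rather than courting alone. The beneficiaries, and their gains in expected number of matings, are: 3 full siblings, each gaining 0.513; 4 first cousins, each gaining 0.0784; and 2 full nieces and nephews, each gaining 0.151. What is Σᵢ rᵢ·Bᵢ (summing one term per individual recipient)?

0.8842

r to a full sibling = 1/2 (full sibs share both parents — two paths of length 2: r = 2·(1/2)^2 = 1/2).
r to a first cousin = 0.125 (first cousins share one grandparent pair — two paths of length 4: r = 2·(1/2)^4 = 1/8).
r to a full niece or nephew = 1/4 (full aunt/uncle↔niece/nephew: two paths of length 3 through the shared grandparent pair: r = 2·(1/2)^3 = 1/4).
Summing one r·B term per recipient: 3·0.5·0.513 + 4·0.125·0.0784 + 2·0.25·0.151 = 0.8842.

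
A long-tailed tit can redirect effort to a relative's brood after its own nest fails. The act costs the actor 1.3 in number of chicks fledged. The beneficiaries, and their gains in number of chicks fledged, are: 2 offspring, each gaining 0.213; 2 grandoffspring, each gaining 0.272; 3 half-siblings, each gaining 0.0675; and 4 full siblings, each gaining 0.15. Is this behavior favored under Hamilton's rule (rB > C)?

Hamilton's rule: the trait is favored when the sum of r·B over every recipient exceeds the actor's cost C.
r to an offspring = 0.5 (one parent–offspring link: r = (1/2)^1 = 1/2).
r to a grandoffspring = 0.25 (two parent–offspring links: r = (1/2)^2 = 1/4).
r to a half-sibling = 1/4 (half-sibs share one parent — one path of length 2: r = (1/2)^2 = 1/4).
r to a full sibling = 0.5 (full sibs share both parents — two paths of length 2: r = 2·(1/2)^2 = 1/2).
Summing one r·B term per recipient: 2·0.5·0.213 + 2·0.25·0.272 + 3·0.25·0.0675 + 4·0.5·0.15 = 0.699625.
0.699625 < 1.3: the indirect benefit is less than the cost.

No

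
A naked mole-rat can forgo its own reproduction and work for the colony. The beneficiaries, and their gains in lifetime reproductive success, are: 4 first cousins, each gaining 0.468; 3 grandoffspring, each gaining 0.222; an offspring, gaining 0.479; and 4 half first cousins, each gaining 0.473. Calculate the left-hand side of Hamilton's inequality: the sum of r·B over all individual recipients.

r to a first cousin = 0.125 (first cousins share one grandparent pair — two paths of length 4: r = 2·(1/2)^4 = 1/8).
r to a grandoffspring = 1/4 (two parent–offspring links: r = (1/2)^2 = 1/4).
r to an offspring = 1/2 (one parent–offspring link: r = (1/2)^1 = 1/2).
r to a half first cousin = 0.0625 (half first cousins share one grandparent — one path of length 4: r = (1/2)^4 = 1/16).
Summing one r·B term per recipient: 4·0.125·0.468 + 3·0.25·0.222 + 1·0.5·0.479 + 4·0.0625·0.473 = 0.75825.

0.75825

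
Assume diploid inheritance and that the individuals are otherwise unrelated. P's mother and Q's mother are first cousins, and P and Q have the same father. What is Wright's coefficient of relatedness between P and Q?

0.28125

Relatedness sums over independent paths through distinct common ancestors.
P and Q are related in two ways: second cousins through their mothers (r = 1/32) and half-sibs through their shared father (r = 1/4).
r = 1/32 + 1/4 = 0.28125.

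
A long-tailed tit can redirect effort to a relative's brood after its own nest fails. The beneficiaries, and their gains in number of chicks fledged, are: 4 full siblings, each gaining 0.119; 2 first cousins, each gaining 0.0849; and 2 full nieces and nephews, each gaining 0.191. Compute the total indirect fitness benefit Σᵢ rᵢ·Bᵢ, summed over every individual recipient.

r to a full sibling = 0.5 (full sibs share both parents — two paths of length 2: r = 2·(1/2)^2 = 1/2).
r to a first cousin = 0.125 (first cousins share one grandparent pair — two paths of length 4: r = 2·(1/2)^4 = 1/8).
r to a full niece or nephew = 1/4 (full aunt/uncle↔niece/nephew: two paths of length 3 through the shared grandparent pair: r = 2·(1/2)^3 = 1/4).
Summing one r·B term per recipient: 4·0.5·0.119 + 2·0.125·0.0849 + 2·0.25·0.191 = 0.354725.

0.354725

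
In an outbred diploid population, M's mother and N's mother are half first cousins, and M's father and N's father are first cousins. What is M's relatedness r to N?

Relatedness sums over independent paths through distinct common ancestors.
M and N are related in two ways: half second cousins through their mothers (r = 1/64) and second cousins through their fathers (r = 1/32).
r = 1/64 + 1/32 = 0.046875.

0.046875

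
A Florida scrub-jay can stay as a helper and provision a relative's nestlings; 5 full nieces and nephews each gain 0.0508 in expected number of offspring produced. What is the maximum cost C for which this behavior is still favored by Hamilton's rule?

r to a full niece or nephew = 1/4 (full aunt/uncle↔niece/nephew: two paths of length 3 through the shared grandparent pair: r = 2·(1/2)^3 = 1/4).
Hamilton's rule: n·r·B > C, so the trait is favored while C < n·r·B = 5·0.25·0.0508 = 0.0635.

0.0635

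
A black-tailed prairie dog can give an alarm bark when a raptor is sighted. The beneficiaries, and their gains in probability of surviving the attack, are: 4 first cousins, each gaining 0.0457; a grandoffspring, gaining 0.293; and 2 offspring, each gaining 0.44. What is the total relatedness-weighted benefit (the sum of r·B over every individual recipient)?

r to a first cousin = 0.125 (first cousins share one grandparent pair — two paths of length 4: r = 2·(1/2)^4 = 1/8).
r to a grandoffspring = 1/4 (two parent–offspring links: r = (1/2)^2 = 1/4).
r to an offspring = 1/2 (one parent–offspring link: r = (1/2)^1 = 1/2).
Summing one r·B term per recipient: 4·0.125·0.0457 + 1·0.25·0.293 + 2·0.5·0.44 = 0.5361.

0.5361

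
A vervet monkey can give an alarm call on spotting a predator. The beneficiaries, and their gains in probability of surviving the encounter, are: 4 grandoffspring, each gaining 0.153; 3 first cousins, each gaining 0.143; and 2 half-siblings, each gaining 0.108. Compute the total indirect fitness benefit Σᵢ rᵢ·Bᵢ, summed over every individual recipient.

r to a grandoffspring = 1/4 (two parent–offspring links: r = (1/2)^2 = 1/4).
r to a first cousin = 1/8 (first cousins share one grandparent pair — two paths of length 4: r = 2·(1/2)^4 = 1/8).
r to a half-sibling = 0.25 (half-sibs share one parent — one path of length 2: r = (1/2)^2 = 1/4).
Summing one r·B term per recipient: 4·0.25·0.153 + 3·0.125·0.143 + 2·0.25·0.108 = 0.260625.

0.260625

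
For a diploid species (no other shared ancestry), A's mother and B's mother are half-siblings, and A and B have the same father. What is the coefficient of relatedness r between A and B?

0.3125

Relatedness sums over independent paths through distinct common ancestors.
A and B are related in two ways: half first cousins through their mothers (r = 1/16) and half-sibs through their shared father (r = 1/4).
r = 1/16 + 1/4 = 0.3125.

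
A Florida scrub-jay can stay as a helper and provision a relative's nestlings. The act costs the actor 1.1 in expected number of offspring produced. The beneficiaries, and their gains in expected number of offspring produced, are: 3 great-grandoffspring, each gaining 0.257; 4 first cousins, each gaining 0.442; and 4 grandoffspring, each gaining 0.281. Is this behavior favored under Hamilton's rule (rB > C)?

Hamilton's rule: the trait is favored when the sum of r·B over every recipient exceeds the actor's cost C.
r to a great-grandoffspring = 0.125 (three parent–offspring links: r = (1/2)^3 = 1/8).
r to a first cousin = 0.125 (first cousins share one grandparent pair — two paths of length 4: r = 2·(1/2)^4 = 1/8).
r to a grandoffspring = 0.25 (two parent–offspring links: r = (1/2)^2 = 1/4).
Summing one r·B term per recipient: 3·0.125·0.257 + 4·0.125·0.442 + 4·0.25·0.281 = 0.598375.
0.598375 < 1.1: the indirect benefit is less than the cost.

No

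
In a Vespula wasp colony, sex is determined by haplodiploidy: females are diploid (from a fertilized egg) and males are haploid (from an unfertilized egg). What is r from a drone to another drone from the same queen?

Haploid brothers each carry a random half of the queen's diploid genome, so on average they share half: r = 1/2.

0.5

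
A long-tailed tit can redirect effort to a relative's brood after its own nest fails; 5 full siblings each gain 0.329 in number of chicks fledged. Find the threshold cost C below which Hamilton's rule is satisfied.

r to a full sibling = 0.5 (full sibs share both parents — two paths of length 2: r = 2·(1/2)^2 = 1/2).
Hamilton's rule: n·r·B > C, so the trait is favored while C < n·r·B = 5·0.5·0.329 = 0.8225.

0.8225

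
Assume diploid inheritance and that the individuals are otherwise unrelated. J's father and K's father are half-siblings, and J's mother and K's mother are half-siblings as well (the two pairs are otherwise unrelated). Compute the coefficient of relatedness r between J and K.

0.125

Independent pedigree routes through distinct common ancestors add.
J and K are related in two ways: half first cousins through their fathers (r = 1/16) and half first cousins through their mothers (r = 1/16).
r = 1/16 + 1/16 = 1/8 = 0.125.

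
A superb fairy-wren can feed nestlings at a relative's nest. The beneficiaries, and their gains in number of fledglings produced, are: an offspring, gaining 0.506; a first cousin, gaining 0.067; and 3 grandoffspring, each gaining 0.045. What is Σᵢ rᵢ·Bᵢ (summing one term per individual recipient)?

0.295125

r to an offspring = 0.5 (one parent–offspring link: r = (1/2)^1 = 1/2).
r to a first cousin = 1/8 (first cousins share one grandparent pair — two paths of length 4: r = 2·(1/2)^4 = 1/8).
r to a grandoffspring = 0.25 (two parent–offspring links: r = (1/2)^2 = 1/4).
Summing one r·B term per recipient: 1·0.5·0.506 + 1·0.125·0.067 + 3·0.25·0.045 = 0.295125.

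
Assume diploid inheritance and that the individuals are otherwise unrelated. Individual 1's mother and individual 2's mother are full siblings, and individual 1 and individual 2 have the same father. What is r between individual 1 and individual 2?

0.375

Wright's path rule: contributions from independent ancestry routes add.
Individual 1 and individual 2 are related in two ways: first cousins through their mothers (r = 1/8) and half-sibs through their shared father (r = 1/4).
r = 1/8 + 1/4 = 0.375.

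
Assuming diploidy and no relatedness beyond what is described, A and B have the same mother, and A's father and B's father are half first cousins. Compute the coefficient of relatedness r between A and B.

0.265625

With two independent routes of shared ancestry, r is the sum of the two contributions.
A and B are related in two ways: half-sibs through their shared mother (r = 1/4) and half second cousins through their fathers (r = 1/64).
r = 1/4 + 1/64 = 0.265625.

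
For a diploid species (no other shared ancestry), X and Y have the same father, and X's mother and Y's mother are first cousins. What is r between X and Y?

Independent pedigree routes through distinct common ancestors add.
X and Y are related in two ways: half-sibs through their shared father (r = 1/4) and second cousins through their mothers (r = 1/32).
r = 1/4 + 1/32 = 0.28125.

0.28125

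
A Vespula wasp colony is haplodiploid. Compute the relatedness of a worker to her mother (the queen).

One meiotic link between diploid queen and diploid daughter: r = 1/2.

0.5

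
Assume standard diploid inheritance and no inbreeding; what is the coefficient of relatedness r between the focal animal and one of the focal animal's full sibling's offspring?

Each parent–offspring link contributes a factor of 1/2, and independent paths through distinct common ancestors add.
Full aunt/uncle↔niece/nephew: two paths of length 3 through the shared grandparent pair: r = 2·(1/2)^3 = 1/4.

0.25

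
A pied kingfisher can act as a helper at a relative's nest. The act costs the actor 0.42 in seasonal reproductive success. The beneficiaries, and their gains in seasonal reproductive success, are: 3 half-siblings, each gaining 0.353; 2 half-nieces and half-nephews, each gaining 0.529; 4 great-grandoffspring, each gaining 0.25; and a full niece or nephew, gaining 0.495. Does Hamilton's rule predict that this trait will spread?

Hamilton's rule: the trait is favored when the sum of r·B over every recipient exceeds the actor's cost C.
r to a half-sibling = 1/4 (half-sibs share one parent — one path of length 2: r = (1/2)^2 = 1/4).
r to a half-niece or half-nephew = 1/8 (half-aunt/uncle↔niece/nephew: one path of length 3: r = (1/2)^3 = 1/8).
r to a great-grandoffspring = 0.125 (three parent–offspring links: r = (1/2)^3 = 1/8).
r to a full niece or nephew = 1/4 (full aunt/uncle↔niece/nephew: two paths of length 3 through the shared grandparent pair: r = 2·(1/2)^3 = 1/4).
Summing one r·B term per recipient: 3·0.25·0.353 + 2·0.125·0.529 + 4·0.125·0.25 + 1·0.25·0.495 = 0.64575.
0.64575 > 0.42: the indirect benefit exceeds the cost.

Yes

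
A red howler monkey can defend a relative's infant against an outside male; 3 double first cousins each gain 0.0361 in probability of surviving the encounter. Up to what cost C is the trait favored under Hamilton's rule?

r to a double first cousin = 1/4 (double first cousins share both grandparent pairs — four paths of length 4: r = 4·(1/2)^4 = 1/4).
Hamilton's rule: n·r·B > C, so the trait is favored while C < n·r·B = 3·0.25·0.0361 = 0.027075.

0.027075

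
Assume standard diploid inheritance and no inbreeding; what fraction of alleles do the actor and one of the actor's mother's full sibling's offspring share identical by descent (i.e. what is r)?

Each parent–offspring link contributes a factor of 1/2, and independent paths through distinct common ancestors add.
First cousins share one grandparent pair — two paths of length 4: r = 2·(1/2)^4 = 1/8.

0.125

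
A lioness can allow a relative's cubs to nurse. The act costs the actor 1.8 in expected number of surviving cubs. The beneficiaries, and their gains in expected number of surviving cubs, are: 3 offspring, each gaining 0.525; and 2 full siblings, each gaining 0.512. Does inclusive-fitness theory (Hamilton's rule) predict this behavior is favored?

No

Hamilton's rule: the trait is favored when the sum of r·B over every recipient exceeds the actor's cost C.
r to an offspring = 0.5 (one parent–offspring link: r = (1/2)^1 = 1/2).
r to a full sibling = 1/2 (full sibs share both parents — two paths of length 2: r = 2·(1/2)^2 = 1/2).
Summing one r·B term per recipient: 3·0.5·0.525 + 2·0.5·0.512 = 1.2995.
1.2995 < 1.8: the indirect benefit is less than the cost.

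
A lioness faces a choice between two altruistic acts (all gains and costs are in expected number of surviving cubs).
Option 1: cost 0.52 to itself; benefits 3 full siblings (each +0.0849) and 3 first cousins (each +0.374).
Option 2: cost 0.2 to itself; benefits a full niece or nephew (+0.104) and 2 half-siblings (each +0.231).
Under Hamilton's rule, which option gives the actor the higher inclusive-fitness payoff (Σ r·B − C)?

Option 2

Option 1: r to a full sibling = 0.5.
Option 1: r to a first cousin = 0.125.
Option 1: Σ r·B − C = (3·0.5·0.0849 + 3·0.125·0.374) − 0.52 = -0.2524.
Option 2: r to a full niece or nephew = 0.25.
Option 2: r to a half-sibling = 0.25.
Option 2: Σ r·B − C = (1·0.25·0.104 + 2·0.25·0.231) − 0.2 = -0.0585.
Option 2 has the higher net inclusive-fitness payoff.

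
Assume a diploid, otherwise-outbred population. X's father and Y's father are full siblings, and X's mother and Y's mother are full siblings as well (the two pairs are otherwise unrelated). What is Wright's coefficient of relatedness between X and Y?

0.25

Wright's path rule: contributions from independent ancestry routes add.
X and Y are related in two ways: first cousins through their fathers (r = 1/8) and first cousins through their mothers (r = 1/8) — i.e. double first cousins.
r = 1/8 + 1/8 = 0.25.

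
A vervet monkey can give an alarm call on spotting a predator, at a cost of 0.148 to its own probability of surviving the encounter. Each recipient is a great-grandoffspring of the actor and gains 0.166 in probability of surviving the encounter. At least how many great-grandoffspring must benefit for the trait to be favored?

r to a great-grandoffspring = 0.125 (three parent–offspring links: r = (1/2)^3 = 1/8).
Hamilton's rule: n·r·B > C  ⇒  n > C/(r·B) = 0.148/(0.125·0.166) = 7.133.
The smallest integer exceeding 7.133 is 8.

8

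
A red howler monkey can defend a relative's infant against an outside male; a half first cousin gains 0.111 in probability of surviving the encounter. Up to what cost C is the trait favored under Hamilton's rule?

r to a half first cousin = 0.0625 (half first cousins share one grandparent — one path of length 4: r = (1/2)^4 = 1/16).
Hamilton's rule: n·r·B > C, so the trait is favored while C < n·r·B = 1·0.0625·0.111 = 0.0069375.

0.0069375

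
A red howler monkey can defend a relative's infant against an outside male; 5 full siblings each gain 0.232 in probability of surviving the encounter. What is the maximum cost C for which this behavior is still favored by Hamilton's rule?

0.58

r to a full sibling = 1/2 (full sibs share both parents — two paths of length 2: r = 2·(1/2)^2 = 1/2).
Hamilton's rule: n·r·B > C, so the trait is favored while C < n·r·B = 5·0.5·0.232 = 0.58.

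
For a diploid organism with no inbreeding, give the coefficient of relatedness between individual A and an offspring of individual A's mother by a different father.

Each parent–offspring link contributes a factor of 1/2, and independent paths through distinct common ancestors add.
Half-sibs share one parent — one path of length 2: r = (1/2)^2 = 1/4.

0.25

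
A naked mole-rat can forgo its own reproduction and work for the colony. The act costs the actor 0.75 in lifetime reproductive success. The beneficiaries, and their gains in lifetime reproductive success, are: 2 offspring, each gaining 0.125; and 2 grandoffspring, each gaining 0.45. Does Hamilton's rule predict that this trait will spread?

No

Hamilton's rule: the trait is favored when the sum of r·B over every recipient exceeds the actor's cost C.
r to an offspring = 1/2 (one parent–offspring link: r = (1/2)^1 = 1/2).
r to a grandoffspring = 1/4 (two parent–offspring links: r = (1/2)^2 = 1/4).
Summing one r·B term per recipient: 2·0.5·0.125 + 2·0.25·0.45 = 0.35.
0.35 < 0.75: the indirect benefit is less than the cost.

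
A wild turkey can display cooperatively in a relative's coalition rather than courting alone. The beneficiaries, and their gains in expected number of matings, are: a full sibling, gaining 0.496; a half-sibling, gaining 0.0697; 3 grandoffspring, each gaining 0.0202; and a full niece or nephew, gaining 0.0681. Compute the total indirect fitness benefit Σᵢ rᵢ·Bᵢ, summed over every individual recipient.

r to a full sibling = 1/2 (full sibs share both parents — two paths of length 2: r = 2·(1/2)^2 = 1/2).
r to a half-sibling = 0.25 (half-sibs share one parent — one path of length 2: r = (1/2)^2 = 1/4).
r to a grandoffspring = 0.25 (two parent–offspring links: r = (1/2)^2 = 1/4).
r to a full niece or nephew = 1/4 (full aunt/uncle↔niece/nephew: two paths of length 3 through the shared grandparent pair: r = 2·(1/2)^3 = 1/4).
Summing one r·B term per recipient: 1·0.5·0.496 + 1·0.25·0.0697 + 3·0.25·0.0202 + 1·0.25·0.0681 = 0.2976.

0.2976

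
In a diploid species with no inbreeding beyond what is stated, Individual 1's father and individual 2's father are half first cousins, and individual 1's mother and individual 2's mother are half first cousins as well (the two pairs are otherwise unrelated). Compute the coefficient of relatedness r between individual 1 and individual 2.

0.03125

Independent pedigree routes through distinct common ancestors add.
Individual 1 and individual 2 are related in two ways: half second cousins through their fathers (r = 1/64) and half second cousins through their mothers (r = 1/64).
r = 1/64 + 1/64 = 0.03125.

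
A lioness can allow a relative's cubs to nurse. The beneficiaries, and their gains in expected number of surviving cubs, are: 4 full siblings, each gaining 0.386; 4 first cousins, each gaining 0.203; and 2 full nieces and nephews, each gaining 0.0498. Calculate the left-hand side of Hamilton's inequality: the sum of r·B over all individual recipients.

r to a full sibling = 0.5 (full sibs share both parents — two paths of length 2: r = 2·(1/2)^2 = 1/2).
r to a first cousin = 1/8 (first cousins share one grandparent pair — two paths of length 4: r = 2·(1/2)^4 = 1/8).
r to a full niece or nephew = 1/4 (full aunt/uncle↔niece/nephew: two paths of length 3 through the shared grandparent pair: r = 2·(1/2)^3 = 1/4).
Summing one r·B term per recipient: 4·0.5·0.386 + 4·0.125·0.203 + 2·0.25·0.0498 = 0.8984.

0.8984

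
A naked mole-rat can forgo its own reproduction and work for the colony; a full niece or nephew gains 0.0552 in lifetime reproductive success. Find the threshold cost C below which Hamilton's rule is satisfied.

r to a full niece or nephew = 1/4 (full aunt/uncle↔niece/nephew: two paths of length 3 through the shared grandparent pair: r = 2·(1/2)^3 = 1/4).
Hamilton's rule: n·r·B > C, so the trait is favored while C < n·r·B = 1·0.25·0.0552 = 0.0138.

0.0138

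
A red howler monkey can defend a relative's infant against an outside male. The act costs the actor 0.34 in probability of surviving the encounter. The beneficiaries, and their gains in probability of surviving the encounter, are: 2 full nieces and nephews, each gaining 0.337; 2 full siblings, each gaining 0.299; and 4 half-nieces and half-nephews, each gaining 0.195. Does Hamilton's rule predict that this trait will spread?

Hamilton's rule: the trait is favored when the sum of r·B over every recipient exceeds the actor's cost C.
r to a full niece or nephew = 0.25 (full aunt/uncle↔niece/nephew: two paths of length 3 through the shared grandparent pair: r = 2·(1/2)^3 = 1/4).
r to a full sibling = 1/2 (full sibs share both parents — two paths of length 2: r = 2·(1/2)^2 = 1/2).
r to a half-niece or half-nephew = 1/8 (half-aunt/uncle↔niece/nephew: one path of length 3: r = (1/2)^3 = 1/8).
Summing one r·B term per recipient: 2·0.25·0.337 + 2·0.5·0.299 + 4·0.125·0.195 = 0.565.
0.565 > 0.34: the indirect benefit exceeds the cost.

Yes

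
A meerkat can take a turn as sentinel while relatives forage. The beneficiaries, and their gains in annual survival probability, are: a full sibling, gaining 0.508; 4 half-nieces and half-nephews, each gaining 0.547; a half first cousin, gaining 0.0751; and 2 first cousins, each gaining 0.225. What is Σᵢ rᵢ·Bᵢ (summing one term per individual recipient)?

0.58844375

r to a full sibling = 1/2 (full sibs share both parents — two paths of length 2: r = 2·(1/2)^2 = 1/2).
r to a half-niece or half-nephew = 0.125 (half-aunt/uncle↔niece/nephew: one path of length 3: r = (1/2)^3 = 1/8).
r to a half first cousin = 1/16 (half first cousins share one grandparent — one path of length 4: r = (1/2)^4 = 1/16).
r to a first cousin = 1/8 (first cousins share one grandparent pair — two paths of length 4: r = 2·(1/2)^4 = 1/8).
Summing one r·B term per recipient: 1·0.5·0.508 + 4·0.125·0.547 + 1·0.0625·0.0751 + 2·0.125·0.225 = 0.58844375.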